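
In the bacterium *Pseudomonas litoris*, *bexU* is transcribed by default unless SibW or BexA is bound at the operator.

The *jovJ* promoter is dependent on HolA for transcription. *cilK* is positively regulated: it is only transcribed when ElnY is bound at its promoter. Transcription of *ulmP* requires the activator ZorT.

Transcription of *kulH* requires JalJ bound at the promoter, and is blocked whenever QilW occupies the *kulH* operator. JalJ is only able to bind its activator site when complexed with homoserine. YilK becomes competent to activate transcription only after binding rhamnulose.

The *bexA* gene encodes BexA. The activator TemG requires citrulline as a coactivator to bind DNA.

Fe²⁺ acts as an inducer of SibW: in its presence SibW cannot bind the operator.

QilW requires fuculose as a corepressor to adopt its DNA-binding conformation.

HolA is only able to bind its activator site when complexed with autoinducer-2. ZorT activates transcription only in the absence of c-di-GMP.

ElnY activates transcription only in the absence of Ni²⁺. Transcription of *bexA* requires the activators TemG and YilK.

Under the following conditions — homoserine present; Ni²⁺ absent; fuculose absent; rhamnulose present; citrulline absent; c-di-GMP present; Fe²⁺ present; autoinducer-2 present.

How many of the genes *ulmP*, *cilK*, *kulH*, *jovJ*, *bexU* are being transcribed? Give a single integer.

c-di-GMP is present, so ZorT is inactive.
Required activator ZorT is absent, so *ulmP* is not transcribed.
→ *ulmP* is OFF.
Ni²⁺ is absent, so ElnY is active.
No repressor is bound and ElnY is active, so *cilK* is transcribed.
→ *cilK* is ON.
Fuculose is absent, so QilW is inactive.
Homoserine is present, so JalJ is active.
No repressor is bound and JalJ is active, so *kulH* is transcribed.
→ *kulH* is ON.
Autoinducer-2 is present, so HolA is active.
No repressor is bound and HolA is active, so *jovJ* is transcribed.
→ *jovJ* is ON.
Fe²⁺ is present, so SibW is inactive.
Citrulline is absent, so TemG is inactive.
Rhamnulose is present, so YilK is active.
Required activator TemG is absent, so *bexA* is not transcribed.
So BexA is not produced.
With no repressor bound, *bexU* is transcribed.
→ *bexU* is ON.
4 of the 5 genes are transcribed.

4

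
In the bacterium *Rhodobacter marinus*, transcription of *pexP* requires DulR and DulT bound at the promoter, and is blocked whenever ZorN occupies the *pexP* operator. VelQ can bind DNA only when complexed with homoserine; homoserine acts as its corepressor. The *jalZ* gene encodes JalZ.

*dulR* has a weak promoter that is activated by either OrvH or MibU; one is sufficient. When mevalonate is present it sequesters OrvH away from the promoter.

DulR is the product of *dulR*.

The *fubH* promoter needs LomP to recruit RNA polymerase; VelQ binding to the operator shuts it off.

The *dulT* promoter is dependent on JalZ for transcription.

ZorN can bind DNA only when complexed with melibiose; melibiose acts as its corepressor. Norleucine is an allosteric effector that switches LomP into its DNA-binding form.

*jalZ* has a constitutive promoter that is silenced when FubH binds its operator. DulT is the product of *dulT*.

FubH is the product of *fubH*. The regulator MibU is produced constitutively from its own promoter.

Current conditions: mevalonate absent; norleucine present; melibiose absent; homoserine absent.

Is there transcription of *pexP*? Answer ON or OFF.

Mevalonate is absent, so OrvH is active.
MibU is produced constitutively and is active.
Activator OrvH is present, so *dulR* is transcribed.
So DulR is produced and active.
Melibiose is absent, so ZorN is inactive.
Homoserine is absent, so VelQ is inactive.
Norleucine is present, so LomP is active.
No repressor is bound and LomP is active, so *fubH* is transcribed.
So FubH is produced and active.
With repressor FubH bound, *jalZ* is not transcribed.
So JalZ is not produced.
Required activator JalZ is absent, so *dulT* is not transcribed.
So DulT is not produced.
Required activator DulT is absent, so *pexP* is not transcribed.

OFF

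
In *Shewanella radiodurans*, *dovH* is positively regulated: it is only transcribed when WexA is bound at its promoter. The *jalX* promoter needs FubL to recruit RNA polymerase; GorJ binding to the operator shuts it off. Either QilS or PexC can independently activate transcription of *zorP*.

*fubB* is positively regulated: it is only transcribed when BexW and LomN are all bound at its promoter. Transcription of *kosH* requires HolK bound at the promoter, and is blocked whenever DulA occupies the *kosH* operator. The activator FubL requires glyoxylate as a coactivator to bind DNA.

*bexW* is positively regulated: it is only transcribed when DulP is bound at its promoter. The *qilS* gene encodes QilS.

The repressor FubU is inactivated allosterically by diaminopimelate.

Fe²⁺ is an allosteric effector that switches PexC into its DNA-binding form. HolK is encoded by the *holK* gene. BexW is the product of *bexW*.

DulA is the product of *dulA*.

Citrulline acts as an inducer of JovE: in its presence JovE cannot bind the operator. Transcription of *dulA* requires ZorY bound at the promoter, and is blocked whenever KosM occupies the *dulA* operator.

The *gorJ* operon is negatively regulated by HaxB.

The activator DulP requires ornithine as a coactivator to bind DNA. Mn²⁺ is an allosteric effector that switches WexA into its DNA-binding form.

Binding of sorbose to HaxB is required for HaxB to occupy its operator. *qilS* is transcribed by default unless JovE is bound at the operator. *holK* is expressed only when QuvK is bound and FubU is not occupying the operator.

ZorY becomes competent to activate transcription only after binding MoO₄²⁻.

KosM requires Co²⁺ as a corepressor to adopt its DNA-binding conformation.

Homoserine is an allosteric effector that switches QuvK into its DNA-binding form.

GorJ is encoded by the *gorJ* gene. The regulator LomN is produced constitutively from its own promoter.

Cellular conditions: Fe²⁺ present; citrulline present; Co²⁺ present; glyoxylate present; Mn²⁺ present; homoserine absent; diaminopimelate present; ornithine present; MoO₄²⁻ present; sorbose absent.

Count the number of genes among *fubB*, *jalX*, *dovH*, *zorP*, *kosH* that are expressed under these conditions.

3

Ornithine is present, so DulP is active.
No repressor is bound and DulP is active, so *bexW* is transcribed.
So BexW is produced and active.
LomN is produced constitutively and is active.
No repressor is bound and BexW and LomN are active, so *fubB* is transcribed.
→ *fubB* is ON.
Glyoxylate is present, so FubL is active.
Sorbose is absent, so HaxB is inactive.
With no repressor bound, *gorJ* is transcribed.
So GorJ is produced and active.
With repressor GorJ bound, *jalX* is not transcribed.
→ *jalX* is OFF.
Mn²⁺ is present, so WexA is active.
No repressor is bound and WexA is active, so *dovH* is transcribed.
→ *dovH* is ON.
Citrulline is present, so JovE is inactive.
With no repressor bound, *qilS* is transcribed.
So QilS is produced and active.
Fe²⁺ is present, so PexC is active.
Activator QilS is present, so *zorP* is transcribed.
→ *zorP* is ON.
Diaminopimelate is present, so FubU is inactive.
Homoserine is absent, so QuvK is inactive.
Required activator QuvK is absent, so *holK* is not transcribed.
So HolK is not produced.
Co²⁺ is present, so KosM is active.
MoO₄²⁻ is present, so ZorY is active.
With repressor KosM bound, *dulA* is not transcribed.
So DulA is not produced.
Required activator HolK is absent, so *kosH* is not transcribed.
→ *kosH* is OFF.
3 of the 5 genes are transcribed.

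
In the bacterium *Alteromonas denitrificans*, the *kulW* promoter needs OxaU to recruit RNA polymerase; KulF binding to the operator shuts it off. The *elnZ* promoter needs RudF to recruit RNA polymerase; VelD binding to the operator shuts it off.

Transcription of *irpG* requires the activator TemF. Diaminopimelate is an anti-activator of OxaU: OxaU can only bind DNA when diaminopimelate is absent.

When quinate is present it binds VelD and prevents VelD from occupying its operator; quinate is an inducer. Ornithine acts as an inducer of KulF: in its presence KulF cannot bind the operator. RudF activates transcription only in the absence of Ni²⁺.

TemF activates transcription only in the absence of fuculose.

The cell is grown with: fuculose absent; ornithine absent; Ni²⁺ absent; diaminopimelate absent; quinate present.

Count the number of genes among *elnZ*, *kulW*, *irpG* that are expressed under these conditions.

2

Ni²⁺ is absent, so RudF is active.
Quinate is present, so VelD is inactive.
No repressor is bound and RudF is active, so *elnZ* is transcribed.
→ *elnZ* is ON.
Diaminopimelate is absent, so OxaU is active.
Ornithine is absent, so KulF is active.
With repressor KulF bound, *kulW* is not transcribed.
→ *kulW* is OFF.
Fuculose is absent, so TemF is active.
No repressor is bound and TemF is active, so *irpG* is transcribed.
→ *irpG* is ON.
2 of the 3 genes are transcribed.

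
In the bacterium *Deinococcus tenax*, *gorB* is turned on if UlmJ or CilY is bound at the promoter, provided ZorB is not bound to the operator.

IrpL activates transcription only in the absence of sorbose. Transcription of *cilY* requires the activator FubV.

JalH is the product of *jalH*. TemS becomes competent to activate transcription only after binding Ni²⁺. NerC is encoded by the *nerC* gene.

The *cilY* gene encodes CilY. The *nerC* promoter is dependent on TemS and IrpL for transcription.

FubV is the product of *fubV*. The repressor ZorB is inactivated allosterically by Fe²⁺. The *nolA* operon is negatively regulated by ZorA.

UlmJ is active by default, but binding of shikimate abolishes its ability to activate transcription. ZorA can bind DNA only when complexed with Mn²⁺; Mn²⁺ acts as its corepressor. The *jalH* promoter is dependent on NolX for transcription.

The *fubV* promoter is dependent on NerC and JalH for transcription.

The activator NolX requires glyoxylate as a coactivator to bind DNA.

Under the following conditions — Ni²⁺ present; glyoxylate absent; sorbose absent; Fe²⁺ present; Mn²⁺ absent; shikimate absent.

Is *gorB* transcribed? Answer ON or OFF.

Shikimate is absent, so UlmJ is active.
Ni²⁺ is present, so TemS is active.
Sorbose is absent, so IrpL is active.
No repressor is bound and TemS and IrpL are active, so *nerC* is transcribed.
So NerC is produced and active.
Glyoxylate is absent, so NolX is inactive.
Required activator NolX is absent, so *jalH* is not transcribed.
So JalH is not produced.
Required activator JalH is absent, so *fubV* is not transcribed.
So FubV is not produced.
Required activator FubV is absent, so *cilY* is not transcribed.
So CilY is not produced.
Fe²⁺ is present, so ZorB is inactive.
Activator UlmJ is present, so *gorB* is transcribed.

ON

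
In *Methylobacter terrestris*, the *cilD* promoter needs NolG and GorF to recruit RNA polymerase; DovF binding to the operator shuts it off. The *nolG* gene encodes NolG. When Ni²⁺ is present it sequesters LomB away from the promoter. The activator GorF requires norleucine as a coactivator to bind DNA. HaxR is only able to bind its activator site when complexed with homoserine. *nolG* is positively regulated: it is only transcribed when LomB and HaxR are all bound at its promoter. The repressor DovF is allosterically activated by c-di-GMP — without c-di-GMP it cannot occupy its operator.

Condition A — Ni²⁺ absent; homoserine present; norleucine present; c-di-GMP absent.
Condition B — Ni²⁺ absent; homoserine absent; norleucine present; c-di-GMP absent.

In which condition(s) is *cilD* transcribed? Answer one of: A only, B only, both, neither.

A only

Condition A:
Ni²⁺ is absent, so LomB is active.
Homoserine is present, so HaxR is active.
No repressor is bound and LomB and HaxR are active, so *nolG* is transcribed.
So NolG is produced and active.
Norleucine is present, so GorF is active.
c-di-GMP is absent, so DovF is inactive.
No repressor is bound and NolG and GorF are active, so *cilD* is transcribed.
→ *cilD* is ON in A.
Condition B:
Ni²⁺ is absent, so LomB is active.
Homoserine is absent, so HaxR is inactive.
Required activator HaxR is absent, so *nolG* is not transcribed.
So NolG is not produced.
Norleucine is present, so GorF is active.
c-di-GMP is absent, so DovF is inactive.
Required activator NolG is absent, so *cilD* is not transcribed.
→ *cilD* is OFF in B.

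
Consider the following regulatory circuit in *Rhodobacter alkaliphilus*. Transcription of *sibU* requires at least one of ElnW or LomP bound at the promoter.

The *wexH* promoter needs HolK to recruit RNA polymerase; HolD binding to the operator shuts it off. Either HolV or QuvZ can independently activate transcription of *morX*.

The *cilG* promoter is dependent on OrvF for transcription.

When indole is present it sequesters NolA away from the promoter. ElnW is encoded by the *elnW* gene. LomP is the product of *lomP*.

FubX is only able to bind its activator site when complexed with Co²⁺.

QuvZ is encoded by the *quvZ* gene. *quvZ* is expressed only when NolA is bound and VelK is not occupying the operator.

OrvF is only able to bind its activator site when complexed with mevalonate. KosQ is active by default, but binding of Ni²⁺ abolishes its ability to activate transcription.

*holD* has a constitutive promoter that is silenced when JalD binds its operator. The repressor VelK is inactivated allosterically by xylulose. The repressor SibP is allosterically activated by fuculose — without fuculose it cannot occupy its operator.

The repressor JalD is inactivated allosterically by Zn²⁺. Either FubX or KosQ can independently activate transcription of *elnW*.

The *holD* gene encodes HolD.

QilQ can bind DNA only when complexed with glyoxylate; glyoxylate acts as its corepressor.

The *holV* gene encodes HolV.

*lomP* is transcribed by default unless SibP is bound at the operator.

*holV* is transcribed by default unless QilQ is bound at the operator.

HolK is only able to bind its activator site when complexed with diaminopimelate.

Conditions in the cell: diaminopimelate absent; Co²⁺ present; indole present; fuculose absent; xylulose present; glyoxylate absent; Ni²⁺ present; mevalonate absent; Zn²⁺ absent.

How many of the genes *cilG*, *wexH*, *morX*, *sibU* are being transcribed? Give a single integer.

2

Mevalonate is absent, so OrvF is inactive.
Required activator OrvF is absent, so *cilG* is not transcribed.
→ *cilG* is OFF.
Zn²⁺ is absent, so JalD is active.
With repressor JalD bound, *holD* is not transcribed.
So HolD is not produced.
Diaminopimelate is absent, so HolK is inactive.
Required activator HolK is absent, so *wexH* is not transcribed.
→ *wexH* is OFF.
Glyoxylate is absent, so QilQ is inactive.
With no repressor bound, *holV* is transcribed.
So HolV is produced and active.
Indole is present, so NolA is inactive.
Xylulose is present, so VelK is inactive.
Required activator NolA is absent, so *quvZ* is not transcribed.
So QuvZ is not produced.
Activator HolV is present, so *morX* is transcribed.
→ *morX* is ON.
Co²⁺ is present, so FubX is active.
Ni²⁺ is present, so KosQ is inactive.
Activator FubX is present, so *elnW* is transcribed.
So ElnW is produced and active.
Fuculose is absent, so SibP is inactive.
With no repressor bound, *lomP* is transcribed.
So LomP is produced and active.
Activator ElnW is present, so *sibU* is transcribed.
→ *sibU* is ON.
2 of the 4 genes are transcribed.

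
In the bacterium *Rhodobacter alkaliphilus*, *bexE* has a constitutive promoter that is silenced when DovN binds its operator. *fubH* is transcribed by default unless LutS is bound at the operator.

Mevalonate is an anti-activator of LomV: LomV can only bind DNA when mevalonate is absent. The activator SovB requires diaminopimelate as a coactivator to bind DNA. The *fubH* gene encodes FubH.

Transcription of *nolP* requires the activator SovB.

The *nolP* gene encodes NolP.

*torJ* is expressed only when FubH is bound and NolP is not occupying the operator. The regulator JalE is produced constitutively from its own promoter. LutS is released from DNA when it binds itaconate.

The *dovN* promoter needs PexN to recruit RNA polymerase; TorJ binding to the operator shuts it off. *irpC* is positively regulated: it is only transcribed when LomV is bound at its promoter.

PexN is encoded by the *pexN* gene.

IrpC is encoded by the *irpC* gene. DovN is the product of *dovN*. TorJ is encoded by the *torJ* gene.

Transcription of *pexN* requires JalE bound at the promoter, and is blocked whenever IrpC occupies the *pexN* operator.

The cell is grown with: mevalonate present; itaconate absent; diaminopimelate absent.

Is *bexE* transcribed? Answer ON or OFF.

OFF

Mevalonate is present, so LomV is inactive.
Required activator LomV is absent, so *irpC* is not transcribed.
So IrpC is not produced.
JalE is produced constitutively and is active.
No repressor is bound and JalE is active, so *pexN* is transcribed.
So PexN is produced and active.
Itaconate is absent, so LutS is active.
With repressor LutS bound, *fubH* is not transcribed.
So FubH is not produced.
Diaminopimelate is absent, so SovB is inactive.
Required activator SovB is absent, so *nolP* is not transcribed.
So NolP is not produced.
Required activator FubH is absent, so *torJ* is not transcribed.
So TorJ is not produced.
No repressor is bound and PexN is active, so *dovN* is transcribed.
So DovN is produced and active.
With repressor DovN bound, *bexE* is not transcribed.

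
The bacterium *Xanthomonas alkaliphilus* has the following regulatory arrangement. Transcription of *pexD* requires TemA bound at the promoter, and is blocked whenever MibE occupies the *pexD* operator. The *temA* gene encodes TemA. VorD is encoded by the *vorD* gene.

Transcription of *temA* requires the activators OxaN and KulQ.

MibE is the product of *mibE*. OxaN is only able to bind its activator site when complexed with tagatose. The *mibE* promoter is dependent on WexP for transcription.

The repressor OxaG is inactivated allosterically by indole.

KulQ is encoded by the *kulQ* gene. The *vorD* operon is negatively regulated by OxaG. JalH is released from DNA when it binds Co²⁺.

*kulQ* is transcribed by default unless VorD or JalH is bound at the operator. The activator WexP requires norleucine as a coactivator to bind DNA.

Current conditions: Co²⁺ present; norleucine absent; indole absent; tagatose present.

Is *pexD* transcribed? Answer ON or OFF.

Norleucine is absent, so WexP is inactive.
Required activator WexP is absent, so *mibE* is not transcribed.
So MibE is not produced.
Tagatose is present, so OxaN is active.
Indole is absent, so OxaG is active.
With repressor OxaG bound, *vorD* is not transcribed.
So VorD is not produced.
Co²⁺ is present, so JalH is inactive.
With no repressor bound, *kulQ* is transcribed.
So KulQ is produced and active.
No repressor is bound and OxaN and KulQ are active, so *temA* is transcribed.
So TemA is produced and active.
No repressor is bound and TemA is active, so *pexD* is transcribed.

ON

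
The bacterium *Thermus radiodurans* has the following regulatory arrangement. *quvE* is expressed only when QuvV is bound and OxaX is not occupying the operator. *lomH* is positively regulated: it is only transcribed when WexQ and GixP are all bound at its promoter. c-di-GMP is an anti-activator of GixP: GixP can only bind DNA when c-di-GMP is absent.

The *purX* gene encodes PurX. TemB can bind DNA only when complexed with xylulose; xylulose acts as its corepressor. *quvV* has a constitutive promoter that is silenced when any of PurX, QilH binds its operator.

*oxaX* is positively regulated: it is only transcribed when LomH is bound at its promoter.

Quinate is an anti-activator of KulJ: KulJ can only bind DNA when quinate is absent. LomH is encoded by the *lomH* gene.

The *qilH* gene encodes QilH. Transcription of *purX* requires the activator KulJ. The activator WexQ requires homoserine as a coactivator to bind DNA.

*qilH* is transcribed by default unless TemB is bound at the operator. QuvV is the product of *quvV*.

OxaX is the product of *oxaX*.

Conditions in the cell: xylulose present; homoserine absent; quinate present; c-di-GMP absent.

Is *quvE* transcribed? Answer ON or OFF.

Quinate is present, so KulJ is inactive.
Required activator KulJ is absent, so *purX* is not transcribed.
So PurX is not produced.
Xylulose is present, so TemB is active.
With repressor TemB bound, *qilH* is not transcribed.
So QilH is not produced.
With no repressor bound, *quvV* is transcribed.
So QuvV is produced and active.
Homoserine is absent, so WexQ is inactive.
c-di-GMP is absent, so GixP is active.
Required activator WexQ is absent, so *lomH* is not transcribed.
So LomH is not produced.
Required activator LomH is absent, so *oxaX* is not transcribed.
So OxaX is not produced.
No repressor is bound and QuvV is active, so *quvE* is transcribed.

ON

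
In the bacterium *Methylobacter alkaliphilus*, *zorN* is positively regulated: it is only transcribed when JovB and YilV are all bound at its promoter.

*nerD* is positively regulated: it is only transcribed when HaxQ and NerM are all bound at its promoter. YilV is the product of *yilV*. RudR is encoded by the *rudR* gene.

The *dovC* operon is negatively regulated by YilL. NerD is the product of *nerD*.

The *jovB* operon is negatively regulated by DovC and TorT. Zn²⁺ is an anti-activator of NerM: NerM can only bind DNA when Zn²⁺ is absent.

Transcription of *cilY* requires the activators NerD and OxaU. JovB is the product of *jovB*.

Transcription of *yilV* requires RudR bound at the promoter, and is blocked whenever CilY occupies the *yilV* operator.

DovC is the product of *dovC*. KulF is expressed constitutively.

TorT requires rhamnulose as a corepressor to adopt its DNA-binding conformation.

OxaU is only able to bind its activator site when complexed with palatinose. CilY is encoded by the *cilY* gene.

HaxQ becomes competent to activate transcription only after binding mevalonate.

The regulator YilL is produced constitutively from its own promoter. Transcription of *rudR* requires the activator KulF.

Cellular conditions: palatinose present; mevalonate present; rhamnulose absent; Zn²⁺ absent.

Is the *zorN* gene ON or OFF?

YilL is produced constitutively and is active.
With repressor YilL bound, *dovC* is not transcribed.
So DovC is not produced.
Rhamnulose is absent, so TorT is inactive.
With no repressor bound, *jovB* is transcribed.
So JovB is produced and active.
KulF is produced constitutively and is active.
No repressor is bound and KulF is active, so *rudR* is transcribed.
So RudR is produced and active.
Mevalonate is present, so HaxQ is active.
Zn²⁺ is absent, so NerM is active.
No repressor is bound and HaxQ and NerM are active, so *nerD* is transcribed.
So NerD is produced and active.
Palatinose is present, so OxaU is active.
No repressor is bound and NerD and OxaU are active, so *cilY* is transcribed.
So CilY is produced and active.
With repressor CilY bound, *yilV* is not transcribed.
So YilV is not produced.
Required activator YilV is absent, so *zorN* is not transcribed.

OFF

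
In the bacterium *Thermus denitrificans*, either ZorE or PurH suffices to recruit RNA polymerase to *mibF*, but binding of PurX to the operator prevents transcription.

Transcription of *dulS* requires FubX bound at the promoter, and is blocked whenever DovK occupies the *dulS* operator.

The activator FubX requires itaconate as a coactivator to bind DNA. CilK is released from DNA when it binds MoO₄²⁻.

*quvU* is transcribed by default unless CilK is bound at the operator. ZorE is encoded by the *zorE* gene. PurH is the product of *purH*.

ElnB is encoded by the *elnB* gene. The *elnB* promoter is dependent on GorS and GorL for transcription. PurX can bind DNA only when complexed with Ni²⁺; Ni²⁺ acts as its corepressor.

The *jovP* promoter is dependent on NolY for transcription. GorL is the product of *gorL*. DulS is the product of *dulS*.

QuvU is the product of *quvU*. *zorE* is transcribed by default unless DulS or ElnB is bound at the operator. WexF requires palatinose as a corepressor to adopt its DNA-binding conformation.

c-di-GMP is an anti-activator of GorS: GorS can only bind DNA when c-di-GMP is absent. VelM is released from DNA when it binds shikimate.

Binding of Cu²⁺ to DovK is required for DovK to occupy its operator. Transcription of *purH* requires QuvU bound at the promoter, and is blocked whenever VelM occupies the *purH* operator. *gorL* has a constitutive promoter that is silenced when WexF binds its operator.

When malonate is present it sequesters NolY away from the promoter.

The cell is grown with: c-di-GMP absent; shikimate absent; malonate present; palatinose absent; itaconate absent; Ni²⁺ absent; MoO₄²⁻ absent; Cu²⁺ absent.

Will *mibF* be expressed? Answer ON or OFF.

Cu²⁺ is absent, so DovK is inactive.
Itaconate is absent, so FubX is inactive.
Required activator FubX is absent, so *dulS* is not transcribed.
So DulS is not produced.
c-di-GMP is absent, so GorS is active.
Palatinose is absent, so WexF is inactive.
With no repressor bound, *gorL* is transcribed.
So GorL is produced and active.
No repressor is bound and GorS and GorL are active, so *elnB* is transcribed.
So ElnB is produced and active.
With repressor ElnB bound, *zorE* is not transcribed.
So ZorE is not produced.
Shikimate is absent, so VelM is active.
MoO₄²⁻ is absent, so CilK is active.
With repressor CilK bound, *quvU* is not transcribed.
So QuvU is not produced.
With repressor VelM bound, *purH* is not transcribed.
So PurH is not produced.
Ni²⁺ is absent, so PurX is inactive.
No activator is available at the *mibF* promoter, so *mibF* is not transcribed.

OFF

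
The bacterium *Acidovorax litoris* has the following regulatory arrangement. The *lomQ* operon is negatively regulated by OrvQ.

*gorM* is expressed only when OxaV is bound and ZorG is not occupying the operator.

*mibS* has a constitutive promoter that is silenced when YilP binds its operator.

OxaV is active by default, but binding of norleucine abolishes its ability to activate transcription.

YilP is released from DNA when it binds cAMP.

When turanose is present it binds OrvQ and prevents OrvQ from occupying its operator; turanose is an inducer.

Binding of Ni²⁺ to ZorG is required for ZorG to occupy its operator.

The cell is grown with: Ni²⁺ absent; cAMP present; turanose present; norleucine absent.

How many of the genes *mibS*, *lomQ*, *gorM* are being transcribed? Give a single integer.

cAMP is present, so YilP is inactive.
With no repressor bound, *mibS* is transcribed.
→ *mibS* is ON.
Turanose is present, so OrvQ is inactive.
With no repressor bound, *lomQ* is transcribed.
→ *lomQ* is ON.
Ni²⁺ is absent, so ZorG is inactive.
Norleucine is absent, so OxaV is active.
No repressor is bound and OxaV is active, so *gorM* is transcribed.
→ *gorM* is ON.
3 of the 3 genes are transcribed.

3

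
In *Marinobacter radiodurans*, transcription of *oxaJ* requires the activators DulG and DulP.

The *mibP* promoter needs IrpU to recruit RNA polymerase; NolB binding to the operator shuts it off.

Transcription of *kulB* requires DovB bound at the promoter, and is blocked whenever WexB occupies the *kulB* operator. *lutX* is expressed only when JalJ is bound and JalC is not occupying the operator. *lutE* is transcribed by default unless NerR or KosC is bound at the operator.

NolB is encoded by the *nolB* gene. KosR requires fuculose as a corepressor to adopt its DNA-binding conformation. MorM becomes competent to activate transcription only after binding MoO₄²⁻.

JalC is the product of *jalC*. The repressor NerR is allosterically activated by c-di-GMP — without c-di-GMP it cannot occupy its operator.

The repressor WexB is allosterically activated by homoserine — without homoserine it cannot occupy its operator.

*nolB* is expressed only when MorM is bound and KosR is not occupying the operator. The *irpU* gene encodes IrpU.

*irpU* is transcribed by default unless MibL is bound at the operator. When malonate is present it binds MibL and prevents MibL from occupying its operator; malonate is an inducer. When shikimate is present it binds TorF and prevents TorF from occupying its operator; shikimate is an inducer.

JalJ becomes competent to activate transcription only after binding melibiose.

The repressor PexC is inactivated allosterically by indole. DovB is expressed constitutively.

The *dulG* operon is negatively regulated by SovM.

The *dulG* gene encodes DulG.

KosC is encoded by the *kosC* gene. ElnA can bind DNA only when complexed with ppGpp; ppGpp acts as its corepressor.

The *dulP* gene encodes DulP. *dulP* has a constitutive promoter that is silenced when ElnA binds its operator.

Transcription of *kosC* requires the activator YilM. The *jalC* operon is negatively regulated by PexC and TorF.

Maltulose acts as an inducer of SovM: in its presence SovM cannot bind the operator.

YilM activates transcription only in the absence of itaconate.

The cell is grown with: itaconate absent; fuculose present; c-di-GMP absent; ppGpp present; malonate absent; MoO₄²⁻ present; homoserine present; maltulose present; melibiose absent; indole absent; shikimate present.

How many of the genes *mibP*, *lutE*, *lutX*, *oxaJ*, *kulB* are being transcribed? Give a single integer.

0

Fuculose is present, so KosR is active.
MoO₄²⁻ is present, so MorM is active.
With repressor KosR bound, *nolB* is not transcribed.
So NolB is not produced.
Malonate is absent, so MibL is active.
With repressor MibL bound, *irpU* is not transcribed.
So IrpU is not produced.
Required activator IrpU is absent, so *mibP* is not transcribed.
→ *mibP* is OFF.
c-di-GMP is absent, so NerR is inactive.
Itaconate is absent, so YilM is active.
No repressor is bound and YilM is active, so *kosC* is transcribed.
So KosC is produced and active.
With repressor KosC bound, *lutE* is not transcribed.
→ *lutE* is OFF.
Indole is absent, so PexC is active.
Shikimate is present, so TorF is inactive.
With repressor PexC bound, *jalC* is not transcribed.
So JalC is not produced.
Melibiose is absent, so JalJ is inactive.
Required activator JalJ is absent, so *lutX* is not transcribed.
→ *lutX* is OFF.
Maltulose is present, so SovM is inactive.
With no repressor bound, *dulG* is transcribed.
So DulG is produced and active.
ppGpp is present, so ElnA is active.
With repressor ElnA bound, *dulP* is not transcribed.
So DulP is not produced.
Required activator DulP is absent, so *oxaJ* is not transcribed.
→ *oxaJ* is OFF.
DovB is produced constitutively and is active.
Homoserine is present, so WexB is active.
With repressor WexB bound, *kulB* is not transcribed.
→ *kulB* is OFF.
0 of the 5 genes are transcribed.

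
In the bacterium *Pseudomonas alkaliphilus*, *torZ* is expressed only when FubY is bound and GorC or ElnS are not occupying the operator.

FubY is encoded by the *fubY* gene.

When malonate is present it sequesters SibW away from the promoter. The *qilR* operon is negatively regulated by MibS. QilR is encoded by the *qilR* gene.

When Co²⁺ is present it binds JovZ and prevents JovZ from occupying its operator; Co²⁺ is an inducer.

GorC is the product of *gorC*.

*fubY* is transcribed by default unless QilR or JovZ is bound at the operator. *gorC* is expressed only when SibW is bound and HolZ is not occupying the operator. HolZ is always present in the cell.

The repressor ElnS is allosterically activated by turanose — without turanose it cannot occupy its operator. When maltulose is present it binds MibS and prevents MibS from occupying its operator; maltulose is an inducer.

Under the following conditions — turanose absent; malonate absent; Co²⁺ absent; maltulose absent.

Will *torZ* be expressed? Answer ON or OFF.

HolZ is produced constitutively and is active.
Malonate is absent, so SibW is active.
With repressor HolZ bound, *gorC* is not transcribed.
So GorC is not produced.
Maltulose is absent, so MibS is active.
With repressor MibS bound, *qilR* is not transcribed.
So QilR is not produced.
Co²⁺ is absent, so JovZ is active.
With repressor JovZ bound, *fubY* is not transcribed.
So FubY is not produced.
Turanose is absent, so ElnS is inactive.
Required activator FubY is absent, so *torZ* is not transcribed.

OFF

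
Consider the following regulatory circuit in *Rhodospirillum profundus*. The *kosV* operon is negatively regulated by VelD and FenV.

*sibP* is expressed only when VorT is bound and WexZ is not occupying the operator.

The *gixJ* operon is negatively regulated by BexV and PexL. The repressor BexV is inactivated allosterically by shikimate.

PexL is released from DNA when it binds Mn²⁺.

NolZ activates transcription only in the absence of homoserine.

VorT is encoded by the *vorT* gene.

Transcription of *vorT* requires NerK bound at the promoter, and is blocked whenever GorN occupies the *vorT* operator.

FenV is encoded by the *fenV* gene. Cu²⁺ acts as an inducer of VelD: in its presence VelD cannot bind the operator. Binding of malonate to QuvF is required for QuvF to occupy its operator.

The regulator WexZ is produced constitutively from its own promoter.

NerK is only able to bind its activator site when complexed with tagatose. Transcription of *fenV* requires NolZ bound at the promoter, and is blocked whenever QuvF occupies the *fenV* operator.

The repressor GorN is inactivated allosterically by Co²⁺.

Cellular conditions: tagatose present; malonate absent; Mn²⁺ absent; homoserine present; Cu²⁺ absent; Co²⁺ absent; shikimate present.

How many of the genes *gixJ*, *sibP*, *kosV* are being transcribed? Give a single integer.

0

Shikimate is present, so BexV is inactive.
Mn²⁺ is absent, so PexL is active.
With repressor PexL bound, *gixJ* is not transcribed.
→ *gixJ* is OFF.
WexZ is produced constitutively and is active.
Co²⁺ is absent, so GorN is active.
Tagatose is present, so NerK is active.
With repressor GorN bound, *vorT* is not transcribed.
So VorT is not produced.
With repressor WexZ bound, *sibP* is not transcribed.
→ *sibP* is OFF.
Cu²⁺ is absent, so VelD is active.
Homoserine is present, so NolZ is inactive.
Malonate is absent, so QuvF is inactive.
Required activator NolZ is absent, so *fenV* is not transcribed.
So FenV is not produced.
With repressor VelD bound, *kosV* is not transcribed.
→ *kosV* is OFF.
0 of the 3 genes are transcribed.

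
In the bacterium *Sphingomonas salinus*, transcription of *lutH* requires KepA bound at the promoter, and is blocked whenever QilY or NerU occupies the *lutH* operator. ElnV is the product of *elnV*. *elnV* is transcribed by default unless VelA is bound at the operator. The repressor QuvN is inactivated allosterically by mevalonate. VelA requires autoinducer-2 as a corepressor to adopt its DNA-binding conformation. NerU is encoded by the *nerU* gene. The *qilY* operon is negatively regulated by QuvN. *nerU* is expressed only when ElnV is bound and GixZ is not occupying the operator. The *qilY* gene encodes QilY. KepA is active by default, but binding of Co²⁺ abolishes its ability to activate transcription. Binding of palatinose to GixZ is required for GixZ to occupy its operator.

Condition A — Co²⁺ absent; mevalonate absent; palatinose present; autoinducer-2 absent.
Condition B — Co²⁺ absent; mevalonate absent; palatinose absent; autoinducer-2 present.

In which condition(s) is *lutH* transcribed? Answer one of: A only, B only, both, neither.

Condition A:
Co²⁺ is absent, so KepA is active.
Mevalonate is absent, so QuvN is active.
With repressor QuvN bound, *qilY* is not transcribed.
So QilY is not produced.
Palatinose is present, so GixZ is active.
Autoinducer-2 is absent, so VelA is inactive.
With no repressor bound, *elnV* is transcribed.
So ElnV is produced and active.
With repressor GixZ bound, *nerU* is not transcribed.
So NerU is not produced.
No repressor is bound and KepA is active, so *lutH* is transcribed.
→ *lutH* is ON in A.
Condition B:
Co²⁺ is absent, so KepA is active.
Mevalonate is absent, so QuvN is active.
With repressor QuvN bound, *qilY* is not transcribed.
So QilY is not produced.
Palatinose is absent, so GixZ is inactive.
Autoinducer-2 is present, so VelA is active.
With repressor VelA bound, *elnV* is not transcribed.
So ElnV is not produced.
Required activator ElnV is absent, so *nerU* is not transcribed.
So NerU is not produced.
No repressor is bound and KepA is active, so *lutH* is transcribed.
→ *lutH* is ON in B.

both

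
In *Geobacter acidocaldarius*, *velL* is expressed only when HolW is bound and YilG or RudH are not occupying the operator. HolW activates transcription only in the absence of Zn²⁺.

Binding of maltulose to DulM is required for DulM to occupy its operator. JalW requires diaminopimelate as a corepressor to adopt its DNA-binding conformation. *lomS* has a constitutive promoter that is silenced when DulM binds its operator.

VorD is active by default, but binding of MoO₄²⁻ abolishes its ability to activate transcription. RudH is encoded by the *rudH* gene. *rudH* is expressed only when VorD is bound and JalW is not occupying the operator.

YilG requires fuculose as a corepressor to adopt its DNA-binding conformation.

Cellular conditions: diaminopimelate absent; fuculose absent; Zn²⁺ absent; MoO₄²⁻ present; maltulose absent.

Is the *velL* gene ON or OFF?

ON

Fuculose is absent, so YilG is inactive.
Diaminopimelate is absent, so JalW is inactive.
MoO₄²⁻ is present, so VorD is inactive.
Required activator VorD is absent, so *rudH* is not transcribed.
So RudH is not produced.
Zn²⁺ is absent, so HolW is active.
No repressor is bound and HolW is active, so *velL* is transcribed.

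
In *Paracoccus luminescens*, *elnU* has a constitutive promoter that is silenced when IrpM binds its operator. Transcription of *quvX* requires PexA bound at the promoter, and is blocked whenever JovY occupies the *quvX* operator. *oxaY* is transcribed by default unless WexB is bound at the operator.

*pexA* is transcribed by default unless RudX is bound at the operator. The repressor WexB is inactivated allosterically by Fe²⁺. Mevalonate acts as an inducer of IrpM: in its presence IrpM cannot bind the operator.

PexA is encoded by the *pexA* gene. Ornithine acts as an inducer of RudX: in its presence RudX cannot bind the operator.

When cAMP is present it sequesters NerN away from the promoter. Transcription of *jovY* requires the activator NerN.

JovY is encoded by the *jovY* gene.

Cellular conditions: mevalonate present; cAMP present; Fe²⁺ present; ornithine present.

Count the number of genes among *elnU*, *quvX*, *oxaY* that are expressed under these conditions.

3

Mevalonate is present, so IrpM is inactive.
With no repressor bound, *elnU* is transcribed.
→ *elnU* is ON.
Ornithine is present, so RudX is inactive.
With no repressor bound, *pexA* is transcribed.
So PexA is produced and active.
cAMP is present, so NerN is inactive.
Required activator NerN is absent, so *jovY* is not transcribed.
So JovY is not produced.
No repressor is bound and PexA is active, so *quvX* is transcribed.
→ *quvX* is ON.
Fe²⁺ is present, so WexB is inactive.
With no repressor bound, *oxaY* is transcribed.
→ *oxaY* is ON.
3 of the 3 genes are transcribed.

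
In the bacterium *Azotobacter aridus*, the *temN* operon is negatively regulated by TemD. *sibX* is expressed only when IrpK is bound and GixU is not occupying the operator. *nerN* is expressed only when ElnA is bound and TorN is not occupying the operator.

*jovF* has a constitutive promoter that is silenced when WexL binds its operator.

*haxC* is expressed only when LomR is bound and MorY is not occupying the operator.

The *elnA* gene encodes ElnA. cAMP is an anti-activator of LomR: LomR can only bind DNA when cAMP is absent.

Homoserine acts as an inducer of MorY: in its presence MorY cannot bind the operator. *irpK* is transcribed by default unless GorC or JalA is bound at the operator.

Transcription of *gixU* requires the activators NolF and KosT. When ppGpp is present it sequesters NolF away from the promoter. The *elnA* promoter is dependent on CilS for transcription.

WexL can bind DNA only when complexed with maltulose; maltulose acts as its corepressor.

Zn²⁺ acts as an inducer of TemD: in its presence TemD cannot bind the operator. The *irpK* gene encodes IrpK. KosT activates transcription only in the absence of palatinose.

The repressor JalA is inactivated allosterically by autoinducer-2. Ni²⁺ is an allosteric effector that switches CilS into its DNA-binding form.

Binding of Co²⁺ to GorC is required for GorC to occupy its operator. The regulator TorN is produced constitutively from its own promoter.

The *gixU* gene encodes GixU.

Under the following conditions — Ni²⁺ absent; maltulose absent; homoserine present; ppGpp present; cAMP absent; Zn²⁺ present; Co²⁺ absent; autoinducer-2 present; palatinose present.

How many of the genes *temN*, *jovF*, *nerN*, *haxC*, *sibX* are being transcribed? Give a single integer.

Zn²⁺ is present, so TemD is inactive.
With no repressor bound, *temN* is transcribed.
→ *temN* is ON.
Maltulose is absent, so WexL is inactive.
With no repressor bound, *jovF* is transcribed.
→ *jovF* is ON.
Ni²⁺ is absent, so CilS is inactive.
Required activator CilS is absent, so *elnA* is not transcribed.
So ElnA is not produced.
TorN is produced constitutively and is active.
With repressor TorN bound, *nerN* is not transcribed.
→ *nerN* is OFF.
Homoserine is present, so MorY is inactive.
cAMP is absent, so LomR is active.
No repressor is bound and LomR is active, so *haxC* is transcribed.
→ *haxC* is ON.
Co²⁺ is absent, so GorC is inactive.
Autoinducer-2 is present, so JalA is inactive.
With no repressor bound, *irpK* is transcribed.
So IrpK is produced and active.
ppGpp is present, so NolF is inactive.
Palatinose is present, so KosT is inactive.
Required activator NolF is absent, so *gixU* is not transcribed.
So GixU is not produced.
No repressor is bound and IrpK is active, so *sibX* is transcribed.
→ *sibX* is ON.
4 of the 5 genes are transcribed.

4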